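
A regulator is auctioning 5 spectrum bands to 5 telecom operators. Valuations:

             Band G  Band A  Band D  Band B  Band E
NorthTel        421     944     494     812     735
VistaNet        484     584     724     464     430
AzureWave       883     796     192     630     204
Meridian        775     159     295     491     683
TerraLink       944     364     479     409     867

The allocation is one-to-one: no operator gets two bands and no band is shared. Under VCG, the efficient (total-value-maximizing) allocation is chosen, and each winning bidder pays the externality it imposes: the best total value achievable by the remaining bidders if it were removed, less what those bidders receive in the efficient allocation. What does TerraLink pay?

TerraLink pays $127M.

Efficient allocation: NorthTel→Band B ($812M), VistaNet→Band D ($724M), AzureWave→Band A ($796M), Meridian→Band G ($775M), TerraLink→Band E ($867M); total welfare W = $3974M.
TerraLink receives Band E at value $867M, so the others get W − 867 = $3107M.
Without TerraLink: best allocation of the remaining 4 bidders over all 5 bands is NorthTel→Band A ($944M), VistaNet→Band D ($724M), AzureWave→Band G ($883M), Meridian→Band E ($683M), total $3234M.
VCG payment = (others' best without TerraLink) − (others' welfare with TerraLink) = 3234 − 3107 = $127M.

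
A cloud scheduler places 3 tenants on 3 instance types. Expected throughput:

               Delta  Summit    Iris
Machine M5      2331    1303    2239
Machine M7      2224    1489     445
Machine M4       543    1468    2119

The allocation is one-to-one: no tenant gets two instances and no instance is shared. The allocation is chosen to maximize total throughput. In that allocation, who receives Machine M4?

Iris receives Machine M4.

Optimal: Delta→Machine M5 (2331 ops/s), Summit→Machine M7 (1489 ops/s), Iris→Machine M4 (2119 ops/s) — total 2331+1489+2119 = 5939 ops/s.
Iris's own top instance is Machine M5 (2239 ops/s), but forcing Iris→Machine M5 and reassigning the rest optimally gives only 5931 ops/s — worse by 8.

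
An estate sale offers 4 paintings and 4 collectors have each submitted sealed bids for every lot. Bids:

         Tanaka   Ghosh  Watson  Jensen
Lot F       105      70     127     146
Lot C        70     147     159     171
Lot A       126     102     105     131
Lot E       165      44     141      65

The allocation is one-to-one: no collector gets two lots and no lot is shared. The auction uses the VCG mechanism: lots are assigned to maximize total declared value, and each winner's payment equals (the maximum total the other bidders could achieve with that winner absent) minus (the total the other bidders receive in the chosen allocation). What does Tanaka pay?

Efficient allocation: Tanaka→Lot E ($165), Ghosh→Lot A ($102), Watson→Lot C ($159), Jensen→Lot F ($146); total welfare W = $572.
Tanaka receives Lot E at value $165, so the others get W − 165 = $407.
Without Tanaka: best allocation of the remaining 3 bidders over all 4 lots is Ghosh→Lot C ($147), Watson→Lot E ($141), Jensen→Lot F ($146), total $434.
VCG payment = (others' best without Tanaka) − (others' welfare with Tanaka) = 434 − 407 = $27.

Tanaka pays $27.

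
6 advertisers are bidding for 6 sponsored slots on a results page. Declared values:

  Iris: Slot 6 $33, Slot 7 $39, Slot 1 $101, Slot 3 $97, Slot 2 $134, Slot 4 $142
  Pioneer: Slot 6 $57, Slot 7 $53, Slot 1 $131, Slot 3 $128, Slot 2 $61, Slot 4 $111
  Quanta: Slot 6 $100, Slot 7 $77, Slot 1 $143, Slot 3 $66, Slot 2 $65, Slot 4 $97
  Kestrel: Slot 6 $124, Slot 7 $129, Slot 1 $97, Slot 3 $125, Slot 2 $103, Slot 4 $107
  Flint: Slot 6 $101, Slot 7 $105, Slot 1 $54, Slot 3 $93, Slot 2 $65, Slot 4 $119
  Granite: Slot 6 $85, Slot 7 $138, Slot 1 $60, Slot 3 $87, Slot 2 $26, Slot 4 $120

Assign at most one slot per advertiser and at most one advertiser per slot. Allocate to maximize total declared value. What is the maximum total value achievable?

This is the linear assignment problem.
Optimal: Iris→Slot 2 ($134), Pioneer→Slot 3 ($128), Quanta→Slot 1 ($143), Kestrel→Slot 6 ($124), Flint→Slot 4 ($119), Granite→Slot 7 ($138) — total 134+128+143+124+119+138 = $786.
Max-entry greedy (repeatedly take the single best remaining cell) gives $740, worse by 46.
Next-best assignment: Iris→Slot 2, Pioneer→Slot 3, Quanta→Slot 1, Kestrel→Slot 7, Flint→Slot 6, Granite→Slot 4 = $755.
Every other assignment is strictly worse.

Max total: $786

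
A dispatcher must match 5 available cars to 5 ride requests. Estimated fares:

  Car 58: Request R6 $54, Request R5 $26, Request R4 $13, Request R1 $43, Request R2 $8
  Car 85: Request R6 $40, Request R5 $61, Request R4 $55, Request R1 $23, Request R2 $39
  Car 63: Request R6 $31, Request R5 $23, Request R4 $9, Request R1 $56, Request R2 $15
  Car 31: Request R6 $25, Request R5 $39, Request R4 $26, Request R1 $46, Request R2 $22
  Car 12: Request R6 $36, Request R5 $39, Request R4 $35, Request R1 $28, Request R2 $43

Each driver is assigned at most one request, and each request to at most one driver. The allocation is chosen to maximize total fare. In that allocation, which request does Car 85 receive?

Optimal: Car 58→Request R6 ($54), Car 85→Request R4 ($55), Car 63→Request R1 ($56), Car 31→Request R5 ($39), Car 12→Request R2 ($43) — total 54+55+56+39+43 = $247.
Column-greedy (each request in turn goes to its best remaining driver) gives $228, worse by 19.
Swapping Car 63↔Car 58 (Car 63→Request R6 $31, Car 58→Request R1 $43) loses 36.
Car 85's own top request is Request R5 ($61), but forcing Car 85→Request R5 and reassigning the rest optimally gives only $240 — worse by 7.

Car 85 receives Request R4.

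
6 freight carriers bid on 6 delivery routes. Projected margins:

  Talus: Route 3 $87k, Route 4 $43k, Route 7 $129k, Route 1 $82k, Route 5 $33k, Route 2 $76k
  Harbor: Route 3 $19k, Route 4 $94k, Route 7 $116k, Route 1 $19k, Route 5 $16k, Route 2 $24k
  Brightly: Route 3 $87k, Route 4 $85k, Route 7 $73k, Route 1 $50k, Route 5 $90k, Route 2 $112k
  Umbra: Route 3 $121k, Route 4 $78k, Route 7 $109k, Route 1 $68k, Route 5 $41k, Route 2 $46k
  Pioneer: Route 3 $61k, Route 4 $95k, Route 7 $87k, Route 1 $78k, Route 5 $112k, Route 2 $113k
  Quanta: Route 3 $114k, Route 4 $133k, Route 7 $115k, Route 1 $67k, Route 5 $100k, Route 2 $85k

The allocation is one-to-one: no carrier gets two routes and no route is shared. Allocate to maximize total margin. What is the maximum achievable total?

Optimal: Talus→Route 1 ($82k), Harbor→Route 7 ($116k), Brightly→Route 2 ($112k), Umbra→Route 3 ($121k), Pioneer→Route 5 ($112k), Quanta→Route 4 ($133k) — total 82+116+112+121+112+133 = $676k.
Column-greedy (each route in turn goes to its best remaining carrier) gives $575k, worse by 101.
Next-best assignment: Talus→Route 1, Harbor→Route 7, Brightly→Route 5, Umbra→Route 3, Pioneer→Route 2, Quanta→Route 4 = $655k.
No other one-to-one assignment exceeds $676k.

Maximum total: $676k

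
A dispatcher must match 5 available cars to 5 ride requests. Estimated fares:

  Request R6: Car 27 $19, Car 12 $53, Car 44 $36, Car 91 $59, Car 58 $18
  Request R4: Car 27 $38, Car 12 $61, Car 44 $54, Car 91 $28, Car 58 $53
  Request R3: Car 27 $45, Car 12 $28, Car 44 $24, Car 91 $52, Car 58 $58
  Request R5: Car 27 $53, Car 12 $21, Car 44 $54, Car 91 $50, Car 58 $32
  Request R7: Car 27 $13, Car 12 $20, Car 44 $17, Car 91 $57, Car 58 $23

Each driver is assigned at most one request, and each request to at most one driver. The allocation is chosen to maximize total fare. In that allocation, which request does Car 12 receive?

This is a one-to-one assignment (maximum-weight bipartite matching).
Optimal: Car 27→Request R5 ($53), Car 12→Request R6 ($53), Car 44→Request R4 ($54), Car 91→Request R7 ($57), Car 58→Request R3 ($58) — total 53+53+54+57+58 = $275.
Row-greedy (each driver in turn takes its best remaining request) gives $265, worse by 10.
Car 12's own top request is Request R4 ($61), but forcing Car 12→Request R4 and reassigning the rest optimally gives only $265 — worse by 10.

Car 12 receives Request R6.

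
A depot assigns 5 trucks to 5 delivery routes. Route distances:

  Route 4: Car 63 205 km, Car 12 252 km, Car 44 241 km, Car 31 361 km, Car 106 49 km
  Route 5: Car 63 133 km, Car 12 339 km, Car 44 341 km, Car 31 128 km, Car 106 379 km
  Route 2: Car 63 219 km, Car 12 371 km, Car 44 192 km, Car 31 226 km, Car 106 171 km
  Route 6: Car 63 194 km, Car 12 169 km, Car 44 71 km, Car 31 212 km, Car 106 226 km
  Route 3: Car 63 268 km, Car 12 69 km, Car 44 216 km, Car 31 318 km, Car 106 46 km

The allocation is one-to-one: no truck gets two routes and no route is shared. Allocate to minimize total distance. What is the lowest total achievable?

Optimal: Car 63→Route 2 (219 km), Car 12→Route 3 (69 km), Car 44→Route 6 (71 km), Car 31→Route 5 (128 km), Car 106→Route 4 (49 km) — total 219+69+71+128+49 = 536 km.
Checked against all permutations: 536 km is optimal.

Minimum total: 536 km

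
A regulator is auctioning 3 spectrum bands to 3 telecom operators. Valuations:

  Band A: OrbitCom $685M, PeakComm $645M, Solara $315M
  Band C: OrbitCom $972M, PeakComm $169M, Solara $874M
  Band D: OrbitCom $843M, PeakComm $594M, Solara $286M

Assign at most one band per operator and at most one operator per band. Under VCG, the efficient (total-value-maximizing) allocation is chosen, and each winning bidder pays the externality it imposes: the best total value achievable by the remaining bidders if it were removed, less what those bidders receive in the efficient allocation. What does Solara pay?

Solara pays $129M.

Efficient allocation: OrbitCom→Band D ($843M), PeakComm→Band A ($645M), Solara→Band C ($874M); total welfare W = $2362M.
Solara receives Band C at value $874M, so the others get W − 874 = $1488M.
Without Solara: best allocation of the remaining 2 bidders over all 3 bands is OrbitCom→Band C ($972M), PeakComm→Band A ($645M), total $1617M.
VCG payment = (others' best without Solara) − (others' welfare with Solara) = 1617 − 1488 = $129M.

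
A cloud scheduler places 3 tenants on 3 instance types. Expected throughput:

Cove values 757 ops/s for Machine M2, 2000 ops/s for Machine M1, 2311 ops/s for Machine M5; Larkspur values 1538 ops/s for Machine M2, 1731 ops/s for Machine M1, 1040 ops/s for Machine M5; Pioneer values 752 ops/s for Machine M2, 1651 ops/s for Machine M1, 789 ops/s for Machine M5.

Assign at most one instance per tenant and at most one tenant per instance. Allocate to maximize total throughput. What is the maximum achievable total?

Max total: 5500 ops/s

Treat this as an assignment problem: match each tenant to one instance.
Optimal: Cove→Machine M5 (2311 ops/s), Larkspur→Machine M2 (1538 ops/s), Pioneer→Machine M1 (1651 ops/s) — total 2311+1538+1651 = 5500 ops/s.
Swapping Cove↔Pioneer (Cove→Machine M1 2000 ops/s, Pioneer→Machine M5 789 ops/s) loses 1173.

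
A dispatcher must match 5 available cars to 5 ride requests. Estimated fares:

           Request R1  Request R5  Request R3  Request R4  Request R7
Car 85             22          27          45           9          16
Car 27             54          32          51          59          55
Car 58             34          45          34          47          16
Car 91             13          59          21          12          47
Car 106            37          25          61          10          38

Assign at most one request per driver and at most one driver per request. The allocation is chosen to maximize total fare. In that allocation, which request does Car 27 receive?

Car 27 receives Request R7.

Optimal: Car 85→Request R1 ($22), Car 27→Request R7 ($55), Car 58→Request R4 ($47), Car 91→Request R5 ($59), Car 106→Request R3 ($61) — total 22+55+47+59+61 = $244.
Column-greedy (each request in turn goes to its best remaining driver) gives $237, worse by 7.
Swapping Car 91↔Car 58 (Car 91→Request R4 $12, Car 58→Request R5 $45) loses 49.
Car 27's own top request is Request R4 ($59), but forcing Car 27→Request R4 and reassigning the rest optimally gives only $235 — worse by 9.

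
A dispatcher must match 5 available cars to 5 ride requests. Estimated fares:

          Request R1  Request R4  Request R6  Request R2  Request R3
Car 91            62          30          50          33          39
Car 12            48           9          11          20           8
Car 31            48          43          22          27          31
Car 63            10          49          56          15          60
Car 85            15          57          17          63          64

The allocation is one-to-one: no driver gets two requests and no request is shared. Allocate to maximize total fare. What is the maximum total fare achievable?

Treat this as an assignment problem: match each driver to one request.
Optimal: Car 91→Request R6 ($50), Car 12→Request R1 ($48), Car 31→Request R4 ($43), Car 63→Request R3 ($60), Car 85→Request R2 ($63) — total 50+48+43+60+63 = $264.
Row-greedy (each driver in turn takes its best remaining request) gives $202, worse by 62.

Maximum total: $264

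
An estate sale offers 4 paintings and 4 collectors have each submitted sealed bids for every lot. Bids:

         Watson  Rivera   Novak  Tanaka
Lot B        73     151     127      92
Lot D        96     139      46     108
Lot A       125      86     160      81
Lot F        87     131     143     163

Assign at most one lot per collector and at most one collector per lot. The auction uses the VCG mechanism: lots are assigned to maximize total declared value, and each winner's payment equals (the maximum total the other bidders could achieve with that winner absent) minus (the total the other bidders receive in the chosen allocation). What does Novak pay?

Efficient allocation: Watson→Lot D ($96), Rivera→Lot B ($151), Novak→Lot A ($160), Tanaka→Lot F ($163); total welfare W = $570.
Novak receives Lot A at value $160, so the others get W − 160 = $410.
Without Novak: best allocation of the remaining 3 bidders over all 4 lots is Watson→Lot A ($125), Rivera→Lot B ($151), Tanaka→Lot F ($163), total $439.
VCG payment = (others' best without Novak) − (others' welfare with Novak) = 439 − 410 = $29.

Novak pays $29.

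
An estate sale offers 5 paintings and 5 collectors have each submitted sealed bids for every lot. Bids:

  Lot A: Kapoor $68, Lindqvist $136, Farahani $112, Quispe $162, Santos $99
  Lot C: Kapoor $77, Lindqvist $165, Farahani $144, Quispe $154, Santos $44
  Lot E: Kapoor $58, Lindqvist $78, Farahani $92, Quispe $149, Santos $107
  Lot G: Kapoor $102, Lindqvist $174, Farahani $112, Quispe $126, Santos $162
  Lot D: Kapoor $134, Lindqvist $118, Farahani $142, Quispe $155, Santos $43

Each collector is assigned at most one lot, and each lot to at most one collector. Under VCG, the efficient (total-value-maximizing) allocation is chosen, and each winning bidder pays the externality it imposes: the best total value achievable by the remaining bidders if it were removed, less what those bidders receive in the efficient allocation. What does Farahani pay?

Farahani pays $42.

Efficient allocation: Kapoor→Lot D ($134), Lindqvist→Lot A ($136), Farahani→Lot C ($144), Quispe→Lot E ($149), Santos→Lot G ($162); total welfare W = $725.
Farahani receives Lot C at value $144, so the others get W − 144 = $581.
Without Farahani: best allocation of the remaining 4 bidders over all 5 lots is Kapoor→Lot D ($134), Lindqvist→Lot C ($165), Quispe→Lot A ($162), Santos→Lot G ($162), total $623.
VCG payment = (others' best without Farahani) − (others' welfare with Farahani) = 623 − 581 = $42.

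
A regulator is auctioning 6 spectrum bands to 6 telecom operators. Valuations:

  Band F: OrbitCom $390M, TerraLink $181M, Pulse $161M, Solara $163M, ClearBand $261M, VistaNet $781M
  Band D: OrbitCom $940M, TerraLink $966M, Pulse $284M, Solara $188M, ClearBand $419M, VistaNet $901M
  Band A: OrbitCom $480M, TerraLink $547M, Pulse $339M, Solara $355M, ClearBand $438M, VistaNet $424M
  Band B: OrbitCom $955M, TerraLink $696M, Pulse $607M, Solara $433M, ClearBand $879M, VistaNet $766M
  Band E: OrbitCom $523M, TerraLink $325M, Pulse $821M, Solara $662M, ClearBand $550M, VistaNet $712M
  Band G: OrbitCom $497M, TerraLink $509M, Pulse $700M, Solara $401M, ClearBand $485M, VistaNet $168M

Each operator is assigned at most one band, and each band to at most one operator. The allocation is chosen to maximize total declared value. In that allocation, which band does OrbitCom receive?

This is a one-to-one assignment (maximum-weight bipartite matching).
Optimal: OrbitCom→Band D ($940M), TerraLink→Band A ($547M), Pulse→Band G ($700M), Solara→Band E ($662M), ClearBand→Band B ($879M), VistaNet→Band F ($781M) — total 940+547+700+662+879+781 = $4509M.
Max-entry greedy (repeatedly take the single best remaining cell) gives $4363M, worse by 146.
Swapping OrbitCom↔ClearBand (OrbitCom→Band B $955M, ClearBand→Band D $419M) loses 445.
Every other assignment is strictly worse.
OrbitCom's own top band is Band B ($955M), but forcing OrbitCom→Band B and reassigning the rest optimally gives only $4502M — worse by 7.

OrbitCom receives Band D.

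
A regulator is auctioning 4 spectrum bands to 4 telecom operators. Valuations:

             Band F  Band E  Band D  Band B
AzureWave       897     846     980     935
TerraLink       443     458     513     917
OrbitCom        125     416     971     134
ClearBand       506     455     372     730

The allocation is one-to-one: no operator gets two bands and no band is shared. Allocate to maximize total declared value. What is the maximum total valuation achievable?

Maximum total: $3240M

Optimal: AzureWave→Band F ($897M), TerraLink→Band B ($917M), OrbitCom→Band D ($971M), ClearBand→Band E ($455M) — total 897+917+971+455 = $3240M.
Row-greedy (each operator in turn takes its best remaining band) gives $2819M, worse by 421.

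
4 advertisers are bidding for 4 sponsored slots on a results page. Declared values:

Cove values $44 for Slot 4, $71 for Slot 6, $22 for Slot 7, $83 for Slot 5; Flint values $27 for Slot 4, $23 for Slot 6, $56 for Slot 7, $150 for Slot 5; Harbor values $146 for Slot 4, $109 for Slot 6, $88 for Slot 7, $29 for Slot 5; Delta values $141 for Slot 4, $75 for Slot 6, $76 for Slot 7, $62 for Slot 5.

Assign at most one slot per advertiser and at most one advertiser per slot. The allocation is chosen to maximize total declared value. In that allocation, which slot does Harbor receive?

Optimal: Cove→Slot 6 ($71), Flint→Slot 5 ($150), Harbor→Slot 7 ($88), Delta→Slot 4 ($141) — total 71+150+88+141 = $450.
Max-entry greedy (repeatedly take the single best remaining cell) gives $443, worse by 7.
Harbor's own top slot is Slot 4 ($146), but forcing Harbor→Slot 4 and reassigning the rest optimally gives only $443 — worse by 7.

Harbor receives Slot 7.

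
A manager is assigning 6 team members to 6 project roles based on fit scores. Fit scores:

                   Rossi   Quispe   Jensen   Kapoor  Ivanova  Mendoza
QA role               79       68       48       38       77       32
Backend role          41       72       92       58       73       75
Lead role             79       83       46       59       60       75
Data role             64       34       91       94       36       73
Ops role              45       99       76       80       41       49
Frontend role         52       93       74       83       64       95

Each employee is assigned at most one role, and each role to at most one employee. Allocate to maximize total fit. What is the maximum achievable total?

Maximum total: 536 pts

Optimal: Rossi→Lead role (79 pts), Quispe→Ops role (99 pts), Jensen→Backend role (92 pts), Kapoor→Data role (94 pts), Ivanova→QA role (77 pts), Mendoza→Frontend role (95 pts) — total 79+99+92+94+77+95 = 536 pts.
Max-entry greedy (repeatedly take the single best remaining cell) gives 519 pts, worse by 17.
Swapping Kapoor↔Ivanova (Kapoor→QA role 38 pts, Ivanova→Data role 36 pts) loses 97.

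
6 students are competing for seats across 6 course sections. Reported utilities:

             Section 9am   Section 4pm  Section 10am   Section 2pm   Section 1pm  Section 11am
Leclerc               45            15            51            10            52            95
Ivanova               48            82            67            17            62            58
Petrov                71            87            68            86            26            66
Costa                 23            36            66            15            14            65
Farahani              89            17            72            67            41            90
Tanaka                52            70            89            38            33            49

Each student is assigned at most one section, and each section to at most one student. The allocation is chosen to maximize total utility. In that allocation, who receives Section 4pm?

Optimal: Leclerc→Section 11am (95 points), Ivanova→Section 1pm (62 points), Petrov→Section 2pm (86 points), Costa→Section 10am (66 points), Farahani→Section 9am (89 points), Tanaka→Section 4pm (70 points) — total 95+62+86+66+89+70 = 468 points.
Row-greedy (each student in turn takes its best remaining section) gives 451 points, worse by 17.
Next-best assignment: Leclerc→Section 1pm, Ivanova→Section 4pm, Petrov→Section 2pm, Costa→Section 11am, Farahani→Section 9am, Tanaka→Section 10am = 463 points.
Tanaka's own top section is Section 10am (89 points), but forcing Tanaka→Section 10am and reassigning the rest optimally gives only 463 points — worse by 5.

Tanaka receives Section 4pm.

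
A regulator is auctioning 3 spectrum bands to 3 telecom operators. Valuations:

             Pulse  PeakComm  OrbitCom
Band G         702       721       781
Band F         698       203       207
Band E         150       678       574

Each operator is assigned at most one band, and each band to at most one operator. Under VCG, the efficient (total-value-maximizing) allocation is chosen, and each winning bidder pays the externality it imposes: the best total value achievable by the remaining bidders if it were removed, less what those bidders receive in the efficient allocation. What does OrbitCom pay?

Efficient allocation: Pulse→Band F ($698M), PeakComm→Band E ($678M), OrbitCom→Band G ($781M); total welfare W = $2157M.
OrbitCom receives Band G at value $781M, so the others get W − 781 = $1376M.
Without OrbitCom: best allocation of the remaining 2 bidders over all 3 bands is Pulse→Band F ($698M), PeakComm→Band G ($721M), total $1419M.
VCG payment = (others' best without OrbitCom) − (others' welfare with OrbitCom) = 1419 − 1376 = $43M.

OrbitCom pays $43M.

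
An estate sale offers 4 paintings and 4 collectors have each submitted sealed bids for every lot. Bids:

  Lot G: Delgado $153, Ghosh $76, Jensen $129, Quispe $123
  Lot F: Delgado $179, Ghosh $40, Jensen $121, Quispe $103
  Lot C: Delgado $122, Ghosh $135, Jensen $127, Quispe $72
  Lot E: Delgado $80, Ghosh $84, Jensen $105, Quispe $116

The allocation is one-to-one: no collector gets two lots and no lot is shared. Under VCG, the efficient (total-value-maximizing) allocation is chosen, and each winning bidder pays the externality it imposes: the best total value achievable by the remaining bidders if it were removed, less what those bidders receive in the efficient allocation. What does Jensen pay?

Jensen pays $7.

Efficient allocation: Delgado→Lot F ($179), Ghosh→Lot C ($135), Jensen→Lot G ($129), Quispe→Lot E ($116); total welfare W = $559.
Jensen receives Lot G at value $129, so the others get W − 129 = $430.
Without Jensen: best allocation of the remaining 3 bidders over all 4 lots is Delgado→Lot F ($179), Ghosh→Lot C ($135), Quispe→Lot G ($123), total $437.
VCG payment = (others' best without Jensen) − (others' welfare with Jensen) = 437 − 430 = $7.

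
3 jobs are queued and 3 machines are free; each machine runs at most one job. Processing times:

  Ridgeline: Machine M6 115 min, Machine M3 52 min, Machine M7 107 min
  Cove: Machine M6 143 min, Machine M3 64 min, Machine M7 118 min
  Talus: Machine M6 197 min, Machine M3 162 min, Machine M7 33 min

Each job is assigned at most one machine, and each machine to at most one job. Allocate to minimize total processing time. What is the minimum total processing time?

Minimum total: 212 min

Optimal: Ridgeline→Machine M6 (115 min), Cove→Machine M3 (64 min), Talus→Machine M7 (33 min) — total 115+64+33 = 212 min.
Min-entry greedy (repeatedly take the single cheapest remaining cell) gives 228 min, worse by 16.
Next-best assignment: Ridgeline→Machine M3, Cove→Machine M6, Talus→Machine M7 = 228 min.
Swapping Cove↔Talus (Cove→Machine M7 118 min, Talus→Machine M3 162 min) adds 183.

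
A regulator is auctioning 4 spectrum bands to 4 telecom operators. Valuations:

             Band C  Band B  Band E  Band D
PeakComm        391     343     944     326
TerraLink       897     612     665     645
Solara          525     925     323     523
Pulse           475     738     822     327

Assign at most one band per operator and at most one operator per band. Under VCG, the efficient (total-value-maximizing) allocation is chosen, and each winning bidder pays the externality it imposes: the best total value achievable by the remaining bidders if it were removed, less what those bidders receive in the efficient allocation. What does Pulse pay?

Efficient allocation: PeakComm→Band E ($944M), TerraLink→Band C ($897M), Solara→Band D ($523M), Pulse→Band B ($738M); total welfare W = $3102M.
Pulse receives Band B at value $738M, so the others get W − 738 = $2364M.
Without Pulse: best allocation of the remaining 3 bidders over all 4 bands is PeakComm→Band E ($944M), TerraLink→Band C ($897M), Solara→Band B ($925M), total $2766M.
VCG payment = (others' best without Pulse) − (others' welfare with Pulse) = 2766 − 2364 = $402M.

Pulse pays $402M.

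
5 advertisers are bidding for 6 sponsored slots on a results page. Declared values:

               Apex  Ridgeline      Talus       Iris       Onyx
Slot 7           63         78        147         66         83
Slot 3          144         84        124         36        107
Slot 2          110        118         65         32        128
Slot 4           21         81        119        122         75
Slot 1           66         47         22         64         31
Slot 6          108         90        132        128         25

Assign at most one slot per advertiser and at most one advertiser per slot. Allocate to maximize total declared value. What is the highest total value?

Optimal: Apex→Slot 3 ($144), Ridgeline→Slot 6 ($90), Talus→Slot 7 ($147), Iris→Slot 4 ($122), Onyx→Slot 2 ($128) — total 144+90+147+122+128 = $631.
Column-greedy (each slot in turn goes to its best remaining advertiser) gives $588, worse by 43.
Next-best assignment: Apex→Slot 3, Ridgeline→Slot 4, Talus→Slot 7, Iris→Slot 6, Onyx→Slot 2 = $628.
Every other assignment is strictly worse.

Max total: $631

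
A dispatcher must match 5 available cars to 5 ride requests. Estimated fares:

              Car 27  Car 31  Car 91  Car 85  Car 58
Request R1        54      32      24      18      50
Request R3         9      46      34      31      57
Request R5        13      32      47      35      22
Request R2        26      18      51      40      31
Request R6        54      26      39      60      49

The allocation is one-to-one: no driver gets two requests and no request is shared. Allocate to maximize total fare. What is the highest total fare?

Max total: $254

Optimal: Car 27→Request R1 ($54), Car 31→Request R5 ($32), Car 91→Request R2 ($51), Car 85→Request R6 ($60), Car 58→Request R3 ($57) — total 54+32+51+60+57 = $254.
Column-greedy (each request in turn goes to its best remaining driver) gives $224, worse by 30.
Next-best assignment: Car 27→Request R1, Car 31→Request R3, Car 91→Request R5, Car 85→Request R6, Car 58→Request R2 = $238.
Every other assignment is strictly worse.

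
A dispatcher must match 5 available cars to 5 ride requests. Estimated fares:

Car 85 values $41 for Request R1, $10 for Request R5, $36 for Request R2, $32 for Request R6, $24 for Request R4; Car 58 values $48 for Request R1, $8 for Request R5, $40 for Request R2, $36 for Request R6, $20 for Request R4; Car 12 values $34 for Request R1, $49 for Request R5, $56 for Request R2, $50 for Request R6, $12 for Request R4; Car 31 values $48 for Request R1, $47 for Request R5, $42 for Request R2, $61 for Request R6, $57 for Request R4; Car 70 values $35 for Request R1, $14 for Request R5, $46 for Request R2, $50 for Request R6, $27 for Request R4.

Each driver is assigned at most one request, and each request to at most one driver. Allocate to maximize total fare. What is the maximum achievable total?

This is the linear assignment problem.
Optimal: Car 85→Request R2 ($36), Car 58→Request R1 ($48), Car 12→Request R5 ($49), Car 31→Request R4 ($57), Car 70→Request R6 ($50) — total 36+48+49+57+50 = $240.
Row-greedy (each driver in turn takes its best remaining request) gives $202, worse by 38.

Max total: $240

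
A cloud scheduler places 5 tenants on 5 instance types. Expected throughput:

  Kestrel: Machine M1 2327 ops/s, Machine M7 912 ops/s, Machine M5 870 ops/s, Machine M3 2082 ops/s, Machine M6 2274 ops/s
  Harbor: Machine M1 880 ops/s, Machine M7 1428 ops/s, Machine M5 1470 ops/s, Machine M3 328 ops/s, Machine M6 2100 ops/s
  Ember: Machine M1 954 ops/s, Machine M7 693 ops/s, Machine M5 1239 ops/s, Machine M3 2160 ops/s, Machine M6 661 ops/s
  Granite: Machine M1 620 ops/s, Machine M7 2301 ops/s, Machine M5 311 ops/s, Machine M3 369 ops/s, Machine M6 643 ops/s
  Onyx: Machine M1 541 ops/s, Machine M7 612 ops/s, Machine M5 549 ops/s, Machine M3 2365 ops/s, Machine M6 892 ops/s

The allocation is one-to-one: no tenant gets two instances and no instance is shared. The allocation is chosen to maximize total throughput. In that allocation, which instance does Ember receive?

Ember receives Machine M5.

Optimal: Kestrel→Machine M1 (2327 ops/s), Harbor→Machine M6 (2100 ops/s), Ember→Machine M5 (1239 ops/s), Granite→Machine M7 (2301 ops/s), Onyx→Machine M3 (2365 ops/s) — total 2327+2100+1239+2301+2365 = 10332 ops/s.
Row-greedy (each tenant in turn takes its best remaining instance) gives 9437 ops/s, worse by 895.
Swapping Kestrel↔Ember (Kestrel→Machine M5 870 ops/s, Ember→Machine M1 954 ops/s) loses 1742.
Every other assignment is strictly worse.
Ember's own top instance is Machine M3 (2160 ops/s), but forcing Ember→Machine M3 and reassigning the rest optimally gives only 9437 ops/s — worse by 895.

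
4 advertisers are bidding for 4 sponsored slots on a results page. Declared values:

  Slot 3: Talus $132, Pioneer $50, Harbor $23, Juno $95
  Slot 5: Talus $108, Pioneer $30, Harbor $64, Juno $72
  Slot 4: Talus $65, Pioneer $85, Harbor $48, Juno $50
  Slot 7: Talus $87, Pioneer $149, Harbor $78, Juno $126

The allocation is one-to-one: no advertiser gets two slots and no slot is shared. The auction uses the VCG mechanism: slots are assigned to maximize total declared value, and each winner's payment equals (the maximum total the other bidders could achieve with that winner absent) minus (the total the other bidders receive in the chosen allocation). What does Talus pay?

Efficient allocation: Talus→Slot 3 ($132), Pioneer→Slot 4 ($85), Harbor→Slot 5 ($64), Juno→Slot 7 ($126); total welfare W = $407.
Talus receives Slot 3 at value $132, so the others get W − 132 = $275.
Without Talus: best allocation of the remaining 3 bidders over all 4 slots is Pioneer→Slot 7 ($149), Harbor→Slot 5 ($64), Juno→Slot 3 ($95), total $308.
VCG payment = (others' best without Talus) − (others' welfare with Talus) = 308 − 275 = $33.

Talus pays $33.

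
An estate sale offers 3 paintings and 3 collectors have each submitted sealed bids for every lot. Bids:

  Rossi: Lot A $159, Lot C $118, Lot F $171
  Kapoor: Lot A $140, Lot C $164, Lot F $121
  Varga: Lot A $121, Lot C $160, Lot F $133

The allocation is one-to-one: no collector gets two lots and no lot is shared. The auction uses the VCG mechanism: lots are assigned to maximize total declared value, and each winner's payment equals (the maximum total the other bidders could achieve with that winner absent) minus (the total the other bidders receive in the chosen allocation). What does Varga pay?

Varga pays $24.

Efficient allocation: Rossi→Lot F ($171), Kapoor→Lot A ($140), Varga→Lot C ($160); total welfare W = $471.
Varga receives Lot C at value $160, so the others get W − 160 = $311.
Without Varga: best allocation of the remaining 2 bidders over all 3 lots is Rossi→Lot F ($171), Kapoor→Lot C ($164), total $335.
VCG payment = (others' best without Varga) − (others' welfare with Varga) = 335 − 311 = $24.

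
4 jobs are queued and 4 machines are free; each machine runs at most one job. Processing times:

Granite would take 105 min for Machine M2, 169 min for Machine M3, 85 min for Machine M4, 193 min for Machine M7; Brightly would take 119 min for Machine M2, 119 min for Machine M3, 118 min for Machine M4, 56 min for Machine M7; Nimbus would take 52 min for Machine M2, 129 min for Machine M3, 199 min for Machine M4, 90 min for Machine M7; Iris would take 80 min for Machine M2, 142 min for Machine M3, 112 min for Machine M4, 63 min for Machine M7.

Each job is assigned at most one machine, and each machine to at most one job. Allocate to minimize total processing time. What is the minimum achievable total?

Min total: 319 min

Optimal: Granite→Machine M4 (85 min), Brightly→Machine M3 (119 min), Nimbus→Machine M2 (52 min), Iris→Machine M7 (63 min) — total 85+119+52+63 = 319 min.
Row-greedy (each job in turn takes its cheapest remaining machine) gives 335 min, worse by 16.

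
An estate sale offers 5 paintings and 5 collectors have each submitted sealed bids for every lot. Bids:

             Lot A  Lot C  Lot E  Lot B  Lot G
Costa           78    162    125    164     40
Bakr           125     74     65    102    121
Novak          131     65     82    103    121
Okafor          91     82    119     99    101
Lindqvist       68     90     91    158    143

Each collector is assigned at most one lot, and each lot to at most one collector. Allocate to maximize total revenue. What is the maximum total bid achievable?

Treat this as an assignment problem: match each collector to one lot.
Optimal: Costa→Lot C ($162), Bakr→Lot G ($121), Novak→Lot A ($131), Okafor→Lot E ($119), Lindqvist→Lot B ($158) — total 162+121+131+119+158 = $691.
Row-greedy (each collector in turn takes its best remaining lot) gives $619, worse by 72.
Next-best assignment: Costa→Lot C, Bakr→Lot A, Novak→Lot G, Okafor→Lot E, Lindqvist→Lot B = $685.
Swapping Novak↔Lindqvist (Novak→Lot B $103, Lindqvist→Lot A $68) loses 118.
Every other assignment is strictly worse.

Maximum total: $691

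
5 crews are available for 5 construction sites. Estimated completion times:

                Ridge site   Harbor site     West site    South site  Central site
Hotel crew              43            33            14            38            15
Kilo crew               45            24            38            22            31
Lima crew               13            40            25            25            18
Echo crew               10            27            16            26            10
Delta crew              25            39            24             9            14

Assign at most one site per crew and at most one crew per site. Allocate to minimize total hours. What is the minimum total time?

This is a one-to-one assignment (minimum-cost bipartite matching).
Optimal: Hotel crew→West site (14 hours), Kilo crew→Harbor site (24 hours), Lima crew→Ridge site (13 hours), Echo crew→Central site (10 hours), Delta crew→South site (9 hours) — total 14+24+13+10+9 = 70 hours.
Column-greedy (each site in turn goes to its cheapest remaining crew) gives 75 hours, worse by 5.
Next-best assignment: Hotel crew→West site, Kilo crew→Harbor site, Lima crew→Central site, Echo crew→Ridge site, Delta crew→South site = 75 hours.
Every other assignment is strictly worse.

Minimum total: 70 hours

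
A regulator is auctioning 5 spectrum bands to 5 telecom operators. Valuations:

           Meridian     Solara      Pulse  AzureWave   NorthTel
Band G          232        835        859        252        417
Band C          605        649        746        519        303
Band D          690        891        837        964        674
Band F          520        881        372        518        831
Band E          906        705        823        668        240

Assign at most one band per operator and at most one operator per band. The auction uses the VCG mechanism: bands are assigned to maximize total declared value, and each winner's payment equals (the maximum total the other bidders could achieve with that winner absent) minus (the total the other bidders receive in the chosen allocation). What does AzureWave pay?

Efficient allocation: Meridian→Band E ($906M), Solara→Band G ($835M), Pulse→Band C ($746M), AzureWave→Band D ($964M), NorthTel→Band F ($831M); total welfare W = $4282M.
AzureWave receives Band D at value $964M, so the others get W − 964 = $3318M.
Without AzureWave: best allocation of the remaining 4 bidders over all 5 bands is Meridian→Band E ($906M), Solara→Band D ($891M), Pulse→Band G ($859M), NorthTel→Band F ($831M), total $3487M.
VCG payment = (others' best without AzureWave) − (others' welfare with AzureWave) = 3487 − 3318 = $169M.

AzureWave pays $169M.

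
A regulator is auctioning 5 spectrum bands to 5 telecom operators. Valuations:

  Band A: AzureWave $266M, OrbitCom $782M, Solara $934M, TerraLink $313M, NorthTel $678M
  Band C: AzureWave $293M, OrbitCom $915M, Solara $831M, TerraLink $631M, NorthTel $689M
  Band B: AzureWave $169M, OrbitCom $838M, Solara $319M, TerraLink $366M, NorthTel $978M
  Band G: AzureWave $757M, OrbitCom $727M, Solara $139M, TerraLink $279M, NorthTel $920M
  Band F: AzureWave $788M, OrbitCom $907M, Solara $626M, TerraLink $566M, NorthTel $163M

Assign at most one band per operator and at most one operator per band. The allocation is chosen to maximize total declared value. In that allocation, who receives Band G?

AzureWave receives Band G.

Optimal: AzureWave→Band G ($757M), OrbitCom→Band F ($907M), Solara→Band A ($934M), TerraLink→Band C ($631M), NorthTel→Band B ($978M) — total 757+907+934+631+978 = $4207M.
Max-entry greedy (repeatedly take the single best remaining cell) gives $3894M, worse by 313.
Checked against all permutations: $4207M is optimal.
AzureWave's own top band is Band F ($788M), but forcing AzureWave→Band F and reassigning the rest optimally gives only $4111M — worse by 96.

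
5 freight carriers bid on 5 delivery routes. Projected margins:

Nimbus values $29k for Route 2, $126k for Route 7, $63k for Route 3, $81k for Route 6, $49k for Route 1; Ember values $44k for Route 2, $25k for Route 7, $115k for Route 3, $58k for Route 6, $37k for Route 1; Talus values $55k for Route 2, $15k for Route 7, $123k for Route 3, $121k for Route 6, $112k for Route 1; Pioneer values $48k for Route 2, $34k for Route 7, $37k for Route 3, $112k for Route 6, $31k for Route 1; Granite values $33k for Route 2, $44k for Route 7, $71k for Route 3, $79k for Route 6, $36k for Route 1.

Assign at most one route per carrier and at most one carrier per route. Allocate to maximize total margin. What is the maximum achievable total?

This is a one-to-one assignment (maximum-weight bipartite matching).
Optimal: Nimbus→Route 7 ($126k), Ember→Route 3 ($115k), Talus→Route 1 ($112k), Pioneer→Route 6 ($112k), Granite→Route 2 ($33k) — total 126+115+112+112+33 = $498k.
Max-entry greedy (repeatedly take the single best remaining cell) gives $441k, worse by 57.
Swapping Granite↔Pioneer (Granite→Route 6 $79k, Pioneer→Route 2 $48k) loses 18.

Maximum total: $498k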